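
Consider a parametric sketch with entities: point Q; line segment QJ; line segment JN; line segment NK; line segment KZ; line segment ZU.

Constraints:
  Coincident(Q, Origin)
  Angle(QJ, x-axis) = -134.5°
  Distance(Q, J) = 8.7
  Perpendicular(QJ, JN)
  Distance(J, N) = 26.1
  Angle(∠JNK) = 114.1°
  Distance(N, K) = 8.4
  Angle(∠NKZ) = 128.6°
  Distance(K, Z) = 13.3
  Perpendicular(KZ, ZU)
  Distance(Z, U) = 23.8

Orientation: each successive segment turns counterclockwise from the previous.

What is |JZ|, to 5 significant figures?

30.474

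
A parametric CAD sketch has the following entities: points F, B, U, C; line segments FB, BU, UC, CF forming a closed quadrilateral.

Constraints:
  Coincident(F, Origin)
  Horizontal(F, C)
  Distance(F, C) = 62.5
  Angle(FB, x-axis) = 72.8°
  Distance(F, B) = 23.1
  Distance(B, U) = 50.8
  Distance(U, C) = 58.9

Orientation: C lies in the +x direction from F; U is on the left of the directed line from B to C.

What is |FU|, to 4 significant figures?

71.63

F is at the origin; F and C share the same y with |FC| = 62.5 and C in +x, so C = (62.5, 0). FB runs at 72.8° with |FB| = 23.1, so B = (6.831, 22.07). U is determined by |BU| = 50.8 and |UC| = 58.9 together: it lies at the intersection of circle(B, 50.8) and circle(C, 58.9). With |BC| = 59.88, the foot of the radical line on BC is 22.52 from B and the perpendicular offset is √(50.8² − 22.52²) = 45.53. Taking the left-of-BC solution: U = (44.55, 56.10).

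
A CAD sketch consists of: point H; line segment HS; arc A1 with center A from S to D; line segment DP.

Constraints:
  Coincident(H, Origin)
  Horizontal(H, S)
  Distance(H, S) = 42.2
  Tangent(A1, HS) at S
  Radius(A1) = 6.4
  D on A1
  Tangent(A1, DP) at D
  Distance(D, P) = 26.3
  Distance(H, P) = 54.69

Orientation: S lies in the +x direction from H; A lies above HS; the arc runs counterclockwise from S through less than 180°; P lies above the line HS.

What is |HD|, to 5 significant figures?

49.076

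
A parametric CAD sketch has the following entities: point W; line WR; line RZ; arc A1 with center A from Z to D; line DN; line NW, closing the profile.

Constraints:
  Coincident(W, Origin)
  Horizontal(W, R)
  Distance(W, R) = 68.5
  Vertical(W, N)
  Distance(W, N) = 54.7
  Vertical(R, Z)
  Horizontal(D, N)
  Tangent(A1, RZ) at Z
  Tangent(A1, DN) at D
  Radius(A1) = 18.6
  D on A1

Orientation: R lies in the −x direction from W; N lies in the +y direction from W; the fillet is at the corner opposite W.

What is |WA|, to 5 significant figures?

61.589

W and N share the same x with |WN| = 54.7 and N on the +y side, so N = (0.0000, 54.700). The virtual corner opposite W is at (-68.500, 54.700). Tangency of A1 to RZ means the radius AZ is perpendicular to RZ and A1 meets DN tangentially, so AD is at right angles to DN, with radius 18.6, so the center A sits 18.6 in from both sides at A = (-49.900, 36.100). Then |WA| = |A − W| = 61.589.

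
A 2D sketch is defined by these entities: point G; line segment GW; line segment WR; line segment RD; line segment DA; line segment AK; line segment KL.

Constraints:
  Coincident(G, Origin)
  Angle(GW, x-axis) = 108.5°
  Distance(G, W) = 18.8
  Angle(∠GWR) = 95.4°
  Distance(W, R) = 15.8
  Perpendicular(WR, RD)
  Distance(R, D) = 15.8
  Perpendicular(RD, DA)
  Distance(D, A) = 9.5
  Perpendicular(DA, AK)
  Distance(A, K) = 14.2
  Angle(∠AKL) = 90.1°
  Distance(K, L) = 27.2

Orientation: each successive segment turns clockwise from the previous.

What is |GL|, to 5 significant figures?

39.224

The perpendicularity gives AK at right angles to DA, so AK runs at 113.90°; with |AK| = 14.2, K = (0.44270, 18.918). ∠AKL = 90.1° gives KL at 24.000° from the x-axis; with |KL| = 27.2, L = (25.291, 29.981). Then |GL| = |L − G| = 39.224.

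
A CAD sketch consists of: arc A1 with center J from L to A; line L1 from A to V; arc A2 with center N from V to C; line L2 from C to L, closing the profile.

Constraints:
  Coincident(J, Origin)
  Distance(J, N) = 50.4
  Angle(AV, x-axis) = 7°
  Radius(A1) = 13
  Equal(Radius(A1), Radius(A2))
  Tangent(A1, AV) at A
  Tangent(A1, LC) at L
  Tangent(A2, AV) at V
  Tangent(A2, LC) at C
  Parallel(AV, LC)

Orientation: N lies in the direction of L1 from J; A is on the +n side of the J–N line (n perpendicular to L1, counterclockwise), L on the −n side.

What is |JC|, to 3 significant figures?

52.0

Tangency of A1 to both parallel lines with radius 13.0 puts A and L at J ± 13.0·n: A = (-1.58, 12.9), L = (1.58, -12.9). Equal radii place V and C the same way about N: V = N + 13.0·n = (48.4, 19.0), C = N − 13.0·n = (51.6, -6.76). Then |JC| = |C − J| = 52.0.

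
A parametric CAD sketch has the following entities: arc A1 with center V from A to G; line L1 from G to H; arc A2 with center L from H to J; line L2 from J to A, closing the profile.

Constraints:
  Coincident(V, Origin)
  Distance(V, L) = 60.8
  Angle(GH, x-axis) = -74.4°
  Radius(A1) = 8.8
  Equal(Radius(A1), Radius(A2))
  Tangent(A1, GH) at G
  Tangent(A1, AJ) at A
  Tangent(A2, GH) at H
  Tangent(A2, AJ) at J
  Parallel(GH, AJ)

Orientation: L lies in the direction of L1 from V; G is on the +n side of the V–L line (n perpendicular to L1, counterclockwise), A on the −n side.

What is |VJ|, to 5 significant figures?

61.434

The slot axis is L1's direction at -74.4°, so u = (cos -74.4°, sin -74.4°) = (0.26892, -0.96316) and n = (−sin -74.4°, cos -74.4°) = (0.96316, 0.26892). V is at the origin and L lies 60.8 along u from V, so L = 60.8·u = (16.350, -58.560). Tangency of A1 to both parallel lines with radius 8.8 puts G and A at V ± 8.8·n: G = (8.4758, 2.3665), A = (-8.4758, -2.3665). Equal radii place H and J the same way about L: H = L + 8.8·n = (24.826, -56.194), J = L − 8.8·n = (7.8745, -60.927). Then |VJ| = |J − V| = 61.434.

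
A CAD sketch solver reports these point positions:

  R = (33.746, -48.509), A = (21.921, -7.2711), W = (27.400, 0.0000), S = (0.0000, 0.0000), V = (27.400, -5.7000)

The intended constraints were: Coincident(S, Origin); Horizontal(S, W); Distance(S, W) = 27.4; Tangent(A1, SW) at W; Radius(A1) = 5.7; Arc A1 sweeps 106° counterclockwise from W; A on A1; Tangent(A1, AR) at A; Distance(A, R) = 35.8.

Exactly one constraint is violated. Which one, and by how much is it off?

Distance(A, R) = 35.8 — off by 7.10.

S = (0.00, 0.00) ✓; S.y = 0.00, W.y = 0.00 ✓; |SW| = 27.40 ✓; ∠(VW, WS) = 90.00° ✓; |VW| = 5.700 ✓; bearing(V→A) − bearing(V→W) = 106.0° ✓; |VA| = 5.700 ✓; ∠(VA, AR) = 90.00° ✓; |AR| = 42.90 ✗.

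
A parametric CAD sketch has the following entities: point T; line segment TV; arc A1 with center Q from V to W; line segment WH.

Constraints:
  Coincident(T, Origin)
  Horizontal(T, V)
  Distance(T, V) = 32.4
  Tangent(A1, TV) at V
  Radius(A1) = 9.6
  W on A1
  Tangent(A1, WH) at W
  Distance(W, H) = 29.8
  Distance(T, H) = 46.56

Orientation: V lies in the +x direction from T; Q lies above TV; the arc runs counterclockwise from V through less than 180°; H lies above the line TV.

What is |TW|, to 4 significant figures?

43.08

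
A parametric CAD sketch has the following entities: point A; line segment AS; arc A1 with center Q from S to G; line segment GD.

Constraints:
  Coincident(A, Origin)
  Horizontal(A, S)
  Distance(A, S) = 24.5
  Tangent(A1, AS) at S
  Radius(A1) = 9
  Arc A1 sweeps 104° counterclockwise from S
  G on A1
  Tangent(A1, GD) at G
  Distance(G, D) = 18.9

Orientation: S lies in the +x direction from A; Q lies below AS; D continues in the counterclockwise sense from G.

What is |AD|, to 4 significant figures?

35.85

On A1, S sits at bearing 90° from Q; a 104° counterclockwise sweep puts G at bearing 194°, so G = Q + 9.0·(cos 194°, sin 194°) = (15.77, -11.18). A1 meets GD tangentially, so QG is at right angles to GD, so GD runs along (−sin 194°, cos 194°); with |GD| = 18.9, D = (20.34, -29.52). Then |AD| = |D − A| = 35.85.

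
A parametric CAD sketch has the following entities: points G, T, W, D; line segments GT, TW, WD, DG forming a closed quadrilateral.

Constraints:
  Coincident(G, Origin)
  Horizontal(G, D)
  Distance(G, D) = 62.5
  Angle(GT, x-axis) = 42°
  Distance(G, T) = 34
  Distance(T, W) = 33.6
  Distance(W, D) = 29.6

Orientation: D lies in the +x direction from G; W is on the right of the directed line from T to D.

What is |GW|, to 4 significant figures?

35.79

Checks: |TW| = 33.60 ✓; |WD| = 29.60 ✓.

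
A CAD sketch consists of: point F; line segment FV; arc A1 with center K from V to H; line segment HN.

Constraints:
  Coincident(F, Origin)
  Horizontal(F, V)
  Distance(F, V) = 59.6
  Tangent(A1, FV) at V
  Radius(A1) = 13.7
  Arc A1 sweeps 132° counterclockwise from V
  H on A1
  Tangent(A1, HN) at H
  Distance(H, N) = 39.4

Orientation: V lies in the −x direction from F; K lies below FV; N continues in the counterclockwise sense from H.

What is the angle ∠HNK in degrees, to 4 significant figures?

19.17°

F is at the origin; F and V share the same y with |FV| = 59.6 and V on the −x side, so V = (-59.60, 0.000). The tangent condition forces KV to be normal to FV, so K = V + (0, -13.7) = (-59.60, -13.70). On A1, V sits at bearing 90° from K; a 132° counterclockwise sweep puts H at bearing 222°, so H = K + 13.7·(cos 222°, sin 222°) = (-69.78, -22.87). Since A1 is tangent to HN there, KH ⟂ HN, so HN runs along (−sin 222°, cos 222°); with |HN| = 39.4, N = (-43.42, -52.15). Then cos ∠HNK = NH·NK / (|NH||NK|), giving 19.17°.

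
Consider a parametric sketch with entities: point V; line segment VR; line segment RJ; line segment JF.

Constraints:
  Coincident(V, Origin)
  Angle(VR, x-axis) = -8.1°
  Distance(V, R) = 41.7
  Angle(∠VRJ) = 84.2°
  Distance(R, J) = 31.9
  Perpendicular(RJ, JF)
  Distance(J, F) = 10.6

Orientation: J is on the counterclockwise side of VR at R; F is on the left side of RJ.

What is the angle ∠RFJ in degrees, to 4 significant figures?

71.62°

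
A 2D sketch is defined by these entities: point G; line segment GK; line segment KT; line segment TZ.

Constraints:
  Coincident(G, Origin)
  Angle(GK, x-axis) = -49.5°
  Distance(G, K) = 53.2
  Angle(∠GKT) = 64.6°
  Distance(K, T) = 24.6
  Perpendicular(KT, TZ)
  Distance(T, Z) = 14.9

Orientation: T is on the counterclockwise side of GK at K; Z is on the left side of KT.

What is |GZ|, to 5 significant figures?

33.205

G is at the origin; GK runs at -49.5° with length 53.2, so K = 53.2·(cos -49.5°, sin -49.5°) = (34.551, -40.454). ∠GKT = 64.6°, so KT runs at -49.5° + (180° − 64.6°) = 65.900° from the x-axis; with |KT| = 24.6, T = K + 24.6·(cos 65.900°, sin 65.900°) = (44.596, -17.998). KT is perpendicular to TZ; with |TZ| = 14.9 on the left of KT, Z = T + 14.9·(-0.91283, 0.40833) = (30.994, -11.914). Then |GZ| = |Z − G| = 33.205.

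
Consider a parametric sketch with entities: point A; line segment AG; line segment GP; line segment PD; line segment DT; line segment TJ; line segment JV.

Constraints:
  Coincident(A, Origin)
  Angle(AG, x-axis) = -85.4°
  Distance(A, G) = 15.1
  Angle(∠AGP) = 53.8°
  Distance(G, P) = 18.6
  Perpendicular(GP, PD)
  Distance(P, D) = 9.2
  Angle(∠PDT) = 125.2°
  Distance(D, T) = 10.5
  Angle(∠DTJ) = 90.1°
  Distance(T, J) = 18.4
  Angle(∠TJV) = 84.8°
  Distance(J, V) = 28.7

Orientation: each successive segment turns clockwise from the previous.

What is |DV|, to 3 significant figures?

24.0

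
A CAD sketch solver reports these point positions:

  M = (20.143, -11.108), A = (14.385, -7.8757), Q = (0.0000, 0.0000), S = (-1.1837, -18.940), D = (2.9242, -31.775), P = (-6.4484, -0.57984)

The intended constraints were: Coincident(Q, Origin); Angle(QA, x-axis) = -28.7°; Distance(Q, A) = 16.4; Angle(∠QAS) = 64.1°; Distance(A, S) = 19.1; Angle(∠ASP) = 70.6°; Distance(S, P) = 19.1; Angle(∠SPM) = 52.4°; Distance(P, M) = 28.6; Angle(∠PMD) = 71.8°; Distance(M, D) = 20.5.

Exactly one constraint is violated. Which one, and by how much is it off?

Distance(M, D) = 20.5 — off by 6.40.

Q = (0.00, 0.00) ✓; QA at -28.70° ✓; |QA| = 16.40 ✓; ∠QAS = 64.10° ✓; |AS| = 19.10 ✓; ∠ASP = 70.60° ✓; |SP| = 19.10 ✓; ∠SPM = 52.40° ✓; |PM| = 28.60 ✓; ∠PMD = 71.80° ✓; |MD| = 26.90 ✗.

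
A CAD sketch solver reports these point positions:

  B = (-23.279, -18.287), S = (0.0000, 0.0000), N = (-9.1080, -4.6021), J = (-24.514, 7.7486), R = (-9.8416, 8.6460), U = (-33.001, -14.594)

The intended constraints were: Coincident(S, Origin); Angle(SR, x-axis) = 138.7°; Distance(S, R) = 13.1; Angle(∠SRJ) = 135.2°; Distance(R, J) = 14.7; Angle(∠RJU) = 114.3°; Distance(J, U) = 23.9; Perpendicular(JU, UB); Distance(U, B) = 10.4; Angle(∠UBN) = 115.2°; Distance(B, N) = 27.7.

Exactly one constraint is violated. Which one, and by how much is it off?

Distance(B, N) = 27.7 — off by 8.00.

S = (0.00, 0.00) ✓; SR at 138.7° ✓; |SR| = 13.10 ✓; ∠SRJ = 135.2° ✓; |RJ| = 14.70 ✓; ∠RJU = 114.3° ✓; |JU| = 23.90 ✓; ∠(JU, UB) = 90.00° ✓; |UB| = 10.40 ✓; ∠UBN = 115.2° ✓; |BN| = 19.70 ✗.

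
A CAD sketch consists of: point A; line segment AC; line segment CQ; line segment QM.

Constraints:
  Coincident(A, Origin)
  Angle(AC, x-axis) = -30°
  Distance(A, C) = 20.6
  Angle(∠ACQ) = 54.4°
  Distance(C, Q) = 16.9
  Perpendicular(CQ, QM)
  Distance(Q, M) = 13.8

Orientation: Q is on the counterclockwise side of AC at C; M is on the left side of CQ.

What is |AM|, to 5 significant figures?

5.7265

∠ACQ = 54.4°, so CQ runs at -30.0° + (180° − 54.4°) = 95.600° from the x-axis; with |CQ| = 16.9, Q = C + 16.9·(cos 95.600°, sin 95.600°) = (16.191, 6.5193). CQ is perpendicular to QM; with |QM| = 13.8 on the left of CQ, M = Q + 13.8·(-0.99523, -0.097583) = (2.4568, 5.1727). Then |AM| = |M − A| = 5.7265.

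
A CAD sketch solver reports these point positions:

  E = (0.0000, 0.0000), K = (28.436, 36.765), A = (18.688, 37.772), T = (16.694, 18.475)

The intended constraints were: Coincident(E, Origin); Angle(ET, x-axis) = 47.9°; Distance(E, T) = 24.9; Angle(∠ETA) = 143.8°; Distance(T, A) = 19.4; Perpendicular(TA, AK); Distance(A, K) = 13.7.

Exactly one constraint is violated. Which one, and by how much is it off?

Distance(A, K) = 13.7 — off by 3.90.

E = (0.00, 0.00) ✓; ET at 47.90° ✓; |ET| = 24.90 ✓; ∠ETA = 143.8° ✓; |TA| = 19.40 ✓; ∠(TA, AK) = 90.00° ✓; |AK| = 9.800 ✗.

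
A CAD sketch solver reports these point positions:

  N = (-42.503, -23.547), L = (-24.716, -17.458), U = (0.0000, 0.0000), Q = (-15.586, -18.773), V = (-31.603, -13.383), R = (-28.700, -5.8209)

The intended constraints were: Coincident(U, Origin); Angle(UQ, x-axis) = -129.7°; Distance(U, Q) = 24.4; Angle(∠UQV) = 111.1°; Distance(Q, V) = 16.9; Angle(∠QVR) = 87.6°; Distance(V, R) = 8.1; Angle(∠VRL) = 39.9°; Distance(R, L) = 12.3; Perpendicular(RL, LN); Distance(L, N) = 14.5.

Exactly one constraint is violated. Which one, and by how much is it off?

Distance(L, N) = 14.5 — off by 4.30.

U = (0.00, 0.00) ✓; UQ at -129.7° ✓; |UQ| = 24.40 ✓; ∠UQV = 111.1° ✓; |QV| = 16.90 ✓; ∠QVR = 87.60° ✓; |VR| = 8.100 ✓; ∠VRL = 39.90° ✓; |RL| = 12.30 ✓; ∠(RL, LN) = 90.00° ✓; |LN| = 18.80 ✗.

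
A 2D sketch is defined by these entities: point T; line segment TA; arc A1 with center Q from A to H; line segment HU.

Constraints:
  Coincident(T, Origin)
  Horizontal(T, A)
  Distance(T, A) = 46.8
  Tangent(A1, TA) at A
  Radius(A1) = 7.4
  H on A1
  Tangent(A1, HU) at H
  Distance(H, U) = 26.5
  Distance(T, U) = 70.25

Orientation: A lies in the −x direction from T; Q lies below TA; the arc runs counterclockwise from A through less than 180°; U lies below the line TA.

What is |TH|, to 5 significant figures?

53.785

Checks: T.y = 0.00, A.y = 0.00 ✓; |QH| = 7.400 ✓; ∠(QH, HU) = 90.00° ✓; |HU| = 26.50 ✓; |TU| = 70.25 ✓.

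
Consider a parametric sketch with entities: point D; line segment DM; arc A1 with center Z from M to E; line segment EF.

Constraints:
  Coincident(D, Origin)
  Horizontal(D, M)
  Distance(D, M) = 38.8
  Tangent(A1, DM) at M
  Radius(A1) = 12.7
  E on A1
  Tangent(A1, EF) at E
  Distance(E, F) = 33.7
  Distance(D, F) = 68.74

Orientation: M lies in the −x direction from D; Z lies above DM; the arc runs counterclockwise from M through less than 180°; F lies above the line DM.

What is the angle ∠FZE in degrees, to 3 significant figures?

69.4°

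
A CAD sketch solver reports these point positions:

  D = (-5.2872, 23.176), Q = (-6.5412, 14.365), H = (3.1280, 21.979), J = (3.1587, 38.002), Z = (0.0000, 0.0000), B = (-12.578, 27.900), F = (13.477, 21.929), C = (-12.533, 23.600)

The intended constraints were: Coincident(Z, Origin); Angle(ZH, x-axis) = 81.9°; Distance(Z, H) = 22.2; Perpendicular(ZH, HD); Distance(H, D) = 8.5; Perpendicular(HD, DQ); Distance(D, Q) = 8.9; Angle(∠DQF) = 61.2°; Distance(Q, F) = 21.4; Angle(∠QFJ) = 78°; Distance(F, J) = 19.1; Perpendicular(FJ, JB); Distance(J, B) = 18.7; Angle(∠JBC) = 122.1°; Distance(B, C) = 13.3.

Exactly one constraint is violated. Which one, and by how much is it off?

Distance(B, C) = 13.3 — off by 9.00.

Z = (0.00, 0.00) ✓; ZH at 81.90° ✓; |ZH| = 22.20 ✓; ∠(ZH, HD) = 90.00° ✓; |HD| = 8.500 ✓; ∠(HD, DQ) = 90.00° ✓; |DQ| = 8.900 ✓; ∠DQF = 61.20° ✓; |QF| = 21.40 ✓; ∠QFJ = 78.00° ✓; |FJ| = 19.10 ✓; ∠(FJ, JB) = 90.00° ✓; |JB| = 18.70 ✓; ∠JBC = 122.1° ✓; |BC| = 4.300 ✗.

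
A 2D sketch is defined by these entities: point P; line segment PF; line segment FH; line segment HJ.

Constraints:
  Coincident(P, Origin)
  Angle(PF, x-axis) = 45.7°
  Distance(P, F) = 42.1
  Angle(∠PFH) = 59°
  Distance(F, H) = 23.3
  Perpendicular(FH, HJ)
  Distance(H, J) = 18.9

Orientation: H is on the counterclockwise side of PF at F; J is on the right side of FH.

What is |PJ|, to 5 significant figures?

55.011

P is at the origin; PF runs at 45.7° with length 42.1, so F = 42.1·(cos 45.7°, sin 45.7°) = (29.403, 30.131). ∠PFH = 59.0°, so FH runs at 45.7° + (180° − 59.0°) = 166.70° from the x-axis; with |FH| = 23.3, H = F + 23.3·(cos 166.70°, sin 166.70°) = (6.7282, 35.491). FH ⟂ HJ; with |HJ| = 18.9 on the right of FH, J = H + 18.9·(0.23005, 0.97318) = (11.076, 53.884). Then |PJ| = |J − P| = 55.011.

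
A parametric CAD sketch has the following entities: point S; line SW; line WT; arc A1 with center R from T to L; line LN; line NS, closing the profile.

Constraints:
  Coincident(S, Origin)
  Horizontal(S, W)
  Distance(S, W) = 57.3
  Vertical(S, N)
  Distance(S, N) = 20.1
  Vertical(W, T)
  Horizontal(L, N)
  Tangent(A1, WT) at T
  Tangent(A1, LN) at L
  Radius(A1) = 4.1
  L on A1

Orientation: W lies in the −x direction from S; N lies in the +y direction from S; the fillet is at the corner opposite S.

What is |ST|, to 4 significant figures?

59.49

S is at the origin; S and W share the same y with |SW| = 57.3 and W on the −x side, so W = (-57.30, 0.000). SN is vertical with |SN| = 20.1 and N on the +y side, so N = (0.000, 20.10). The virtual corner opposite S is at (-57.30, 20.10). Tangency of A1 to WT means the radius RT is perpendicular to WT and the tangent condition forces RL to be normal to LN, with radius 4.1, so the center R sits 4.1 in from both sides at R = (-53.20, 16.00). That places the tangent points at T = (-57.30, 16.00) on WT and L = (-53.20, 20.10) on LN. Then |ST| = |T − S| = 59.49.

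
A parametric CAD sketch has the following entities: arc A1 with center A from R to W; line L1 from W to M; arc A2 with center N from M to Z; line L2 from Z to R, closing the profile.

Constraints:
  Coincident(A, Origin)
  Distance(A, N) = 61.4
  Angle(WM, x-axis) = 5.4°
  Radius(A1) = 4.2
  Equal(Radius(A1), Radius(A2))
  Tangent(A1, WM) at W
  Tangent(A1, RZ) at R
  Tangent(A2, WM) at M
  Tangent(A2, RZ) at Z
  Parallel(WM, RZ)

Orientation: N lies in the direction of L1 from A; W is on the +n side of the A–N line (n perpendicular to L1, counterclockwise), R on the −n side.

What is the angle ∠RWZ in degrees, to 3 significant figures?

82.2°

The slot axis is L1's direction at 5.4°, so u = (cos 5.4°, sin 5.4°) = (0.996, 0.0941) and n = (−sin 5.4°, cos 5.4°) = (-0.0941, 0.996). A is at the origin and N lies 61.4 along u from A, so N = 61.4·u = (61.1, 5.78). Tangency of A1 to both parallel lines with radius 4.2 puts W and R at A ± 4.2·n: W = (-0.395, 4.18), R = (0.395, -4.18). Equal radii place M and Z the same way about N: M = N + 4.2·n = (60.7, 9.96), Z = N − 4.2·n = (61.5, 1.60). Then cos ∠RWZ = WR·WZ / (|WR||WZ|), giving 82.2°.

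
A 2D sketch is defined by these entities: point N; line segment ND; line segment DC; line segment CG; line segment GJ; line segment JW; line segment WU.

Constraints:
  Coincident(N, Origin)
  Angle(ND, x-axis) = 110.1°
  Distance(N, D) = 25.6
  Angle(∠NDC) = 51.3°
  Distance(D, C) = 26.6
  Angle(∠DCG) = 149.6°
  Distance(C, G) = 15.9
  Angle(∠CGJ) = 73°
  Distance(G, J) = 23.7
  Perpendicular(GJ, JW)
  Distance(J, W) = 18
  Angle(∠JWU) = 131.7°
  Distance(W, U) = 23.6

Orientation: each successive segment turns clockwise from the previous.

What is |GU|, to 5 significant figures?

34.243

GJ is perpendicular to JW, so JW runs at 114.00°; with |JW| = 18.0, W = (-2.1280, 10.361). ∠JWU = 131.7° gives WU at 65.700° from the x-axis; with |WU| = 23.6, U = (7.5837, 31.870). Then |GU| = |U − G| = 34.243.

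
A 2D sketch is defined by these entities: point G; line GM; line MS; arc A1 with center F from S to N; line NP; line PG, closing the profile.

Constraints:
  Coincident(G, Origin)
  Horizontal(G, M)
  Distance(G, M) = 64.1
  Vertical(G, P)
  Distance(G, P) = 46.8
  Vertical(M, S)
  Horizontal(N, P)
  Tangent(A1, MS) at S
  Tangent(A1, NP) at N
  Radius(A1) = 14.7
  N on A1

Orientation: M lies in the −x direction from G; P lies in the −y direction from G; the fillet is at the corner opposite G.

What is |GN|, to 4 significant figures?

68.05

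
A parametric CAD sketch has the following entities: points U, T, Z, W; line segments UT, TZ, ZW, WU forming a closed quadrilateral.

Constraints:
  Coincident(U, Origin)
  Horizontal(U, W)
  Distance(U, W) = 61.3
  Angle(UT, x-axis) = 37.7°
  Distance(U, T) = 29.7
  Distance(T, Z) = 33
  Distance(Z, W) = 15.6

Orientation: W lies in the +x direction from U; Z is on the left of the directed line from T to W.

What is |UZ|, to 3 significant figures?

58.2

U is at the origin; U and W share the same y with |UW| = 61.3 and W in +x, so W = (61.3, 0). UT runs at 37.7° with |UT| = 29.7, so T = (23.5, 18.2). Z is determined by |TZ| = 33.0 and |ZW| = 15.6 together: it lies at the intersection of circle(T, 33.0) and circle(W, 15.6). With |TW| = 41.9, the foot of the radical line on TW is 31.1 from T and the perpendicular offset is √(33.0² − 31.1²) = 11.2. Taking the left-of-TW solution: Z = (56.3, 14.8).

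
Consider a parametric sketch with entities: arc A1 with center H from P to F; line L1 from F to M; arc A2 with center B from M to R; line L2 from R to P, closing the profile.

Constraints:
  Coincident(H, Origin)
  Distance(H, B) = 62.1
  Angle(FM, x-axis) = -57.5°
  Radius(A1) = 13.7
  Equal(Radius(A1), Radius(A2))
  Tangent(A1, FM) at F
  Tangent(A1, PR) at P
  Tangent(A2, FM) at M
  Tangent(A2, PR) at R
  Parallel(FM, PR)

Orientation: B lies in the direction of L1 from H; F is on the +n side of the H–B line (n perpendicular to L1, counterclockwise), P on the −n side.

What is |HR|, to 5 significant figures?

63.593

The slot axis is L1's direction at -57.5°, so u = (cos -57.5°, sin -57.5°) = (0.53730, -0.84339) and n = (−sin -57.5°, cos -57.5°) = (0.84339, 0.53730). H is at the origin and B lies 62.1 along u from H, so B = 62.1·u = (33.366, -52.375). Tangency of A1 to both parallel lines with radius 13.7 puts F and P at H ± 13.7·n: F = (11.554, 7.3610), P = (-11.554, -7.3610). Equal radii place M and R the same way about B: M = B + 13.7·n = (44.921, -45.014), R = B − 13.7·n = (21.812, -59.736). Then |HR| = |R − H| = 63.593.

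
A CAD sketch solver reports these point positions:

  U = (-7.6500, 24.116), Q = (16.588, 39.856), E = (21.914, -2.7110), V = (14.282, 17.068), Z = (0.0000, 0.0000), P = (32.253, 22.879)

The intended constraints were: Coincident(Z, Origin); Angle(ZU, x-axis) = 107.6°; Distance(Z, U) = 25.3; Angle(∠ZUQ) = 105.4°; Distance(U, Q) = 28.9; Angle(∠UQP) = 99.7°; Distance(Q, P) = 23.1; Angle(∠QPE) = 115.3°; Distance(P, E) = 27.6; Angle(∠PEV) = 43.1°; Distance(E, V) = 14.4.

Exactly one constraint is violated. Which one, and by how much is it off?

Distance(E, V) = 14.4 — off by 6.80.

Z = (0.00, 0.00) ✓; ZU at 107.6° ✓; |ZU| = 25.30 ✓; ∠ZUQ = 105.4° ✓; |UQ| = 28.90 ✓; ∠UQP = 99.70° ✓; |QP| = 23.10 ✓; ∠QPE = 115.3° ✓; |PE| = 27.60 ✓; ∠PEV = 43.10° ✓; |EV| = 21.20 ✗.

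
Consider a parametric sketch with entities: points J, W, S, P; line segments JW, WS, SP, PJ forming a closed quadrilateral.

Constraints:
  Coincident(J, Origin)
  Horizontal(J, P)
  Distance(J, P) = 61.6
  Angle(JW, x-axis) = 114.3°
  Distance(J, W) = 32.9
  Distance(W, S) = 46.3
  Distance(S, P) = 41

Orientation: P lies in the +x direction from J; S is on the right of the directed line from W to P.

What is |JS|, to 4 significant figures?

20.66

Checks: |WS| = 46.30 ✓; |SP| = 41.00 ✓.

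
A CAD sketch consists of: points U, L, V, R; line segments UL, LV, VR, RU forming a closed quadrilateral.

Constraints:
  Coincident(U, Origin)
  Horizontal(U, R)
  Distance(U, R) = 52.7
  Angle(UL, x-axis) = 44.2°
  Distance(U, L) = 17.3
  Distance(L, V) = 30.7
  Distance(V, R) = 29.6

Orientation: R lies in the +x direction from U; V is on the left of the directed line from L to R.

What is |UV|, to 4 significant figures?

47.56

Checks: |LV| = 30.70 ✓; |VR| = 29.60 ✓.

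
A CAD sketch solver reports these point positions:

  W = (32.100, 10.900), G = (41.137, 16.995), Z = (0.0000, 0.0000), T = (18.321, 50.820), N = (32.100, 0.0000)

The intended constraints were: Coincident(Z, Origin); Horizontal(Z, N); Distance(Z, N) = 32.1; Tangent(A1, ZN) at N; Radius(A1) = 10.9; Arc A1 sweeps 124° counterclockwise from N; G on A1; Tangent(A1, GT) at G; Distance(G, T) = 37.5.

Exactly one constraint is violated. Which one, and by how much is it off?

Distance(G, T) = 37.5 — off by 3.30.

Z = (0.00, 0.00) ✓; Z.y = 0.00, N.y = 0.00 ✓; |ZN| = 32.10 ✓; ∠(WN, NZ) = 90.00° ✓; |WN| = 10.90 ✓; bearing(W→G) − bearing(W→N) = 124.0° ✓; |WG| = 10.90 ✓; ∠(WG, GT) = 90.00° ✓; |GT| = 40.80 ✗.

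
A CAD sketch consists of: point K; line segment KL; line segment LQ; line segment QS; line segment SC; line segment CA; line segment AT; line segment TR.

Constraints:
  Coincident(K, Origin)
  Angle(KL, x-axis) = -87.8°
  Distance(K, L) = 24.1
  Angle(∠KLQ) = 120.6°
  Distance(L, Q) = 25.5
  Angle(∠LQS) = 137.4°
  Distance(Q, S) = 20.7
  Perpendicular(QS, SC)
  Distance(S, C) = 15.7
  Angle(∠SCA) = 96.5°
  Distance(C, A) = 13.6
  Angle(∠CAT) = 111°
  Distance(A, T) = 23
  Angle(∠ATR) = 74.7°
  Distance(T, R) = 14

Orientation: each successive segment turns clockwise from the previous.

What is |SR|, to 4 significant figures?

12.11

K is at the origin; KL runs at -87.8° with length 24.1, so L = (0.9251, -24.08). ∠KLQ = 120.6° gives LQ at -147.2° from the x-axis; with |LQ| = 25.5, Q = (-20.51, -37.90). ∠LQS = 137.4° gives QS at 170.2° from the x-axis; with |QS| = 20.7, S = (-40.91, -34.37). QS ⟂ SC, so SC runs at 80.20°; with |SC| = 15.7, C = (-38.23, -18.90). ∠SCA = 96.5° gives CA at -3.300° from the x-axis; with |CA| = 13.6, A = (-24.66, -19.68). ∠CAT = 111.0° gives AT at -72.30° from the x-axis; with |AT| = 23.0, T = (-17.66, -41.60). ∠ATR = 74.7° gives TR at -177.6° from the x-axis; with |TR| = 14.0, R = (-31.65, -42.18). Then |SR| = |R − S| = 12.11.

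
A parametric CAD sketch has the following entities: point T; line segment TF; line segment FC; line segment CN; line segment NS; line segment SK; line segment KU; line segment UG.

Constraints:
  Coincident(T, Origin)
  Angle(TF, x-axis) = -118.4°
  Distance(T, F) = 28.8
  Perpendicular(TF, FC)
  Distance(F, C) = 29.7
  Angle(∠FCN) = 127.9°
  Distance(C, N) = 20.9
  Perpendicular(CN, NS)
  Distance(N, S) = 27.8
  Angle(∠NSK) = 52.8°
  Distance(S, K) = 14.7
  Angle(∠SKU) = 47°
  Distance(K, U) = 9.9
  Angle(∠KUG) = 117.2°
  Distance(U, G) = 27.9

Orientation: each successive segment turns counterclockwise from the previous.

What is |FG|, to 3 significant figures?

56.3

∠SKU = 47.0° gives KU at 13.9° from the x-axis; with |KU| = 9.9, U = (22.9, -16.1). ∠KUG = 117.2° gives UG at 76.7° from the x-axis; with |UG| = 27.9, G = (29.3, 11.1). Then |FG| = |G − F| = 56.3.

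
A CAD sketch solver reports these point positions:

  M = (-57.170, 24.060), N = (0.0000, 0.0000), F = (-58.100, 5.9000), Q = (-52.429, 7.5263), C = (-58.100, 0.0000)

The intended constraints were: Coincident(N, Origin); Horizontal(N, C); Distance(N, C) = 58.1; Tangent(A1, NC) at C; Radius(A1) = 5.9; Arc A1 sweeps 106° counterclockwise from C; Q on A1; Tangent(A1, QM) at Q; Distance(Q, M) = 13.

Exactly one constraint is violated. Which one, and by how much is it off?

Distance(Q, M) = 13 — off by 4.20.

N = (0.00, 0.00) ✓; N.y = 0.00, C.y = 0.00 ✓; |NC| = 58.10 ✓; ∠(FC, CN) = 90.00° ✓; |FC| = 5.900 ✓; bearing(F→Q) − bearing(F→C) = 106.0° ✓; |FQ| = 5.900 ✓; ∠(FQ, QM) = 90.00° ✓; |QM| = 17.20 ✗.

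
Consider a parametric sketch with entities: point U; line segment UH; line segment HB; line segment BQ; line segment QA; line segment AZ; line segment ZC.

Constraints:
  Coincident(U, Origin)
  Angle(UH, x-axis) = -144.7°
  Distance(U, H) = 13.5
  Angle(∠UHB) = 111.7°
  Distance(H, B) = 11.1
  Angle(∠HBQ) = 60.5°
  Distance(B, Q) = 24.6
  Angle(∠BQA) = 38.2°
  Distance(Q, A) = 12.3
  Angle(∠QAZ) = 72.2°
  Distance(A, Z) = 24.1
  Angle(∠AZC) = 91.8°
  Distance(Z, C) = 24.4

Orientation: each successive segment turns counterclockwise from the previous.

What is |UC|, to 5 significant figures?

33.641

U is at the origin; UH runs at -144.7° with length 13.5, so H = (-11.018, -7.8011). ∠UHB = 111.7° gives HB at -76.400° from the x-axis; with |HB| = 11.1, B = (-8.4078, -18.590). ∠HBQ = 60.5° gives BQ at 43.100° from the x-axis; with |BQ| = 24.6, Q = (9.5542, -1.7813). ∠BQA = 38.2° gives QA at -175.10° from the x-axis; with |QA| = 12.3, A = (-2.7008, -2.8319). ∠QAZ = 72.2° gives AZ at -67.300° from the x-axis; with |AZ| = 24.1, Z = (6.5995, -25.065). ∠AZC = 91.8° gives ZC at 20.900° from the x-axis; with |ZC| = 24.4, C = (29.394, -16.361). Then |UC| = |C − U| = 33.641.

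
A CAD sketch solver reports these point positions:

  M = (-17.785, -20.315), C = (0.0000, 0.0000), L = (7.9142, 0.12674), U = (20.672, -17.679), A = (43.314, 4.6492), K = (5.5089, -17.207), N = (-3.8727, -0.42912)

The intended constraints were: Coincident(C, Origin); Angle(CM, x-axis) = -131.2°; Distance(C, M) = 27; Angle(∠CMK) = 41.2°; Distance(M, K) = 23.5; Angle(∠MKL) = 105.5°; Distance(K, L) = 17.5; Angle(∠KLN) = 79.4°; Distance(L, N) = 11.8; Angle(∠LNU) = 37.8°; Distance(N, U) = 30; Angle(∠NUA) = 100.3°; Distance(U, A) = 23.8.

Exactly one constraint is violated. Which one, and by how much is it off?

Distance(U, A) = 23.8 — off by 8.00.

C = (0.00, 0.00) ✓; CM at -131.2° ✓; |CM| = 27.00 ✓; ∠CMK = 41.20° ✓; |MK| = 23.50 ✓; ∠MKL = 105.5° ✓; |KL| = 17.50 ✓; ∠KLN = 79.40° ✓; |LN| = 11.80 ✓; ∠LNU = 37.80° ✓; |NU| = 30.00 ✓; ∠NUA = 100.3° ✓; |UA| = 31.80 ✗.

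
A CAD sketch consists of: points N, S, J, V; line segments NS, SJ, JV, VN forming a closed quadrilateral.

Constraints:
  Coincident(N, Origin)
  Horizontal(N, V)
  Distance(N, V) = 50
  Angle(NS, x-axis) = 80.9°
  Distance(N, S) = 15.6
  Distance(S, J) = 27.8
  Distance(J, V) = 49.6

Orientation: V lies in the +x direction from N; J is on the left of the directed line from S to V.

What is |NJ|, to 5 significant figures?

42.393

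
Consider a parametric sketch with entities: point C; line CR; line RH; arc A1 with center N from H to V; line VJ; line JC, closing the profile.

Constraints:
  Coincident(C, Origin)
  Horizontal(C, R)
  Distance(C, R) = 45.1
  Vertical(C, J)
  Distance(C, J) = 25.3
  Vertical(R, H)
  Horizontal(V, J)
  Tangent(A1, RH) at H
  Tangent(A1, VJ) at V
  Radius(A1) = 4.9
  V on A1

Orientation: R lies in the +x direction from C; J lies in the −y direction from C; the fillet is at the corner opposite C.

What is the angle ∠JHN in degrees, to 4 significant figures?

6.201°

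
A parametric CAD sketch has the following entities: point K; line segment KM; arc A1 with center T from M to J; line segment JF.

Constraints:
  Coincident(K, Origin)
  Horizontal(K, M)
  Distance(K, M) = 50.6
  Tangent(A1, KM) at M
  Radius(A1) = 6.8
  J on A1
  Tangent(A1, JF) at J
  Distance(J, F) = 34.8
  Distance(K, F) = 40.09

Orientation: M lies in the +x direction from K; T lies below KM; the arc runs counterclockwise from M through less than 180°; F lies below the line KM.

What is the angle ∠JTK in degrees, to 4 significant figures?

27.50°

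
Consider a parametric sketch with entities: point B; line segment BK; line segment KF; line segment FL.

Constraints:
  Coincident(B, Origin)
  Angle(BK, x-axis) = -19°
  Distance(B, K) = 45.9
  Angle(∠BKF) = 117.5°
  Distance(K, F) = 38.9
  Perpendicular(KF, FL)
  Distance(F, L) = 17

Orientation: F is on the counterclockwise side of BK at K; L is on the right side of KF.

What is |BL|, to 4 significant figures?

83.32

∠BKF = 117.5°, so KF runs at -19.0° + (180° − 117.5°) = 43.50° from the x-axis; with |KF| = 38.9, F = K + 38.9·(cos 43.50°, sin 43.50°) = (71.62, 11.83). KF is perpendicular to FL; with |FL| = 17.0 on the right of KF, L = F + 17.0·(0.6884, -0.7254) = (83.32, -0.4979). Then |BL| = |L − B| = 83.32.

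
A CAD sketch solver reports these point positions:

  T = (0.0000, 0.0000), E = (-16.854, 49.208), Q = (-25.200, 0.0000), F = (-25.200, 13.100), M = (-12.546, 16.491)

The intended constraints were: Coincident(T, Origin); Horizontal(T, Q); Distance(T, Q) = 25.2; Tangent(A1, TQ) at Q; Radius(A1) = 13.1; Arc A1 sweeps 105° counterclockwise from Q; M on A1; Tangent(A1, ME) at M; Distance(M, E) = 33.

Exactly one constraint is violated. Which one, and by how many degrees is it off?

Tangent(A1, ME) at M — off by 7.50°.

T = (0.00, 0.00) ✓; T.y = 0.00, Q.y = 0.00 ✓; |TQ| = 25.20 ✓; ∠(FQ, QT) = 90.00° ✓; |FQ| = 13.10 ✓; bearing(F→M) − bearing(F→Q) = 105.0° ✓; |FM| = 13.10 ✓; ∠(FM, ME) = 97.50° ✗; |ME| = 33.00 ✓.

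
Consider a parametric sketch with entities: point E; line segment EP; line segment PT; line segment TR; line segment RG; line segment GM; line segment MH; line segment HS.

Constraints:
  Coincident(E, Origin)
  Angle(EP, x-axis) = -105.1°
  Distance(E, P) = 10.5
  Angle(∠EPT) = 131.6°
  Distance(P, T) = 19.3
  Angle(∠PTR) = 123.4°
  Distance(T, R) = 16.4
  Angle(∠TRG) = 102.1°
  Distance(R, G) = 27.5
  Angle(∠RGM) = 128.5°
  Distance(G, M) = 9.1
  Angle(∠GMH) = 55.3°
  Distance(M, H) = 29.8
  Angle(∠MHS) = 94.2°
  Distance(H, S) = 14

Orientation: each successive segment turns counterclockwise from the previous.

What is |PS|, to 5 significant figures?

35.624

E is at the origin; EP runs at -105.1° with length 10.5, so P = (-2.7353, -10.137). ∠EPT = 131.6° gives PT at -56.700° from the x-axis; with |PT| = 19.3, T = (7.8608, -26.269). ∠PTR = 123.4° gives TR at -0.10000° from the x-axis; with |TR| = 16.4, R = (24.261, -26.297). ∠TRG = 102.1° gives RG at 77.800° from the x-axis; with |RG| = 27.5, G = (30.072, 0.58177). ∠RGM = 128.5° gives GM at 129.30° from the x-axis; with |GM| = 9.1, M = (24.308, 7.6237). ∠GMH = 55.3° gives MH at -106.00° from the x-axis; with |MH| = 29.8, H = (16.094, -21.022). ∠MHS = 94.2° gives HS at -20.200° from the x-axis; with |HS| = 14.0, S = (29.233, -25.856). Then |PS| = |S − P| = 35.624.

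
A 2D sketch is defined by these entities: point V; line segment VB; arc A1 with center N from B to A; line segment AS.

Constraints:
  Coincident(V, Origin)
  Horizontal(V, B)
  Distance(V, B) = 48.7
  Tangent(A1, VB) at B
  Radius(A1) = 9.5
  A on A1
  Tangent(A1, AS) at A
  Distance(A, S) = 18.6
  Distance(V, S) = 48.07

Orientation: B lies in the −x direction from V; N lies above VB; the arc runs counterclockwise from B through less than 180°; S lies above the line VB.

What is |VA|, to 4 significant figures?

40.32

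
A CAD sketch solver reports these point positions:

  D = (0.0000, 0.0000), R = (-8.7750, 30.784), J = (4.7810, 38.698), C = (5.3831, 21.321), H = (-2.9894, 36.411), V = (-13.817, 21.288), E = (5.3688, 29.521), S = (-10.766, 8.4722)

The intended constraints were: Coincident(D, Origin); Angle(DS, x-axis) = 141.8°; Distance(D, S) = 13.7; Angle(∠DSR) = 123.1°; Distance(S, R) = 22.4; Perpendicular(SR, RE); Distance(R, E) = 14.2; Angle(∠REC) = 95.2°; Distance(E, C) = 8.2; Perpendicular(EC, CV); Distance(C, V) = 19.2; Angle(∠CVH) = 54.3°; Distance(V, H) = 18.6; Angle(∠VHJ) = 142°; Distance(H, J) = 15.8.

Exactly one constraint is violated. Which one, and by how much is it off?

Distance(H, J) = 15.8 — off by 7.70.

D = (0.00, 0.00) ✓; DS at 141.8° ✓; |DS| = 13.70 ✓; ∠DSR = 123.1° ✓; |SR| = 22.40 ✓; ∠(SR, RE) = 90.00° ✓; |RE| = 14.20 ✓; ∠REC = 95.20° ✓; |EC| = 8.200 ✓; ∠(EC, CV) = 90.00° ✓; |CV| = 19.20 ✓; ∠CVH = 54.30° ✓; |VH| = 18.60 ✓; ∠VHJ = 142.0° ✓; |HJ| = 8.100 ✗.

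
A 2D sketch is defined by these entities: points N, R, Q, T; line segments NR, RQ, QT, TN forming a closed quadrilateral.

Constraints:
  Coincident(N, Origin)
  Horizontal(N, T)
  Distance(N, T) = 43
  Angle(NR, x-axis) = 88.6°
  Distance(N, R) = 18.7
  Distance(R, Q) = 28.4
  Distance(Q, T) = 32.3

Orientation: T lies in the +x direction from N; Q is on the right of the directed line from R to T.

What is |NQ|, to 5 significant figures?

13.756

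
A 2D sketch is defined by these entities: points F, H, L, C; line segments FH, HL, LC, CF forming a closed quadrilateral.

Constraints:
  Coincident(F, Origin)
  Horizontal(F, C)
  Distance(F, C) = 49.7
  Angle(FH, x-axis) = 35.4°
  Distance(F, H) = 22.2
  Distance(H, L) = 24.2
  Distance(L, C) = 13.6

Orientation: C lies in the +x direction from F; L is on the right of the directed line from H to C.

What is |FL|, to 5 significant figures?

36.541

Checks: |HL| = 24.20 ✓; |LC| = 13.60 ✓.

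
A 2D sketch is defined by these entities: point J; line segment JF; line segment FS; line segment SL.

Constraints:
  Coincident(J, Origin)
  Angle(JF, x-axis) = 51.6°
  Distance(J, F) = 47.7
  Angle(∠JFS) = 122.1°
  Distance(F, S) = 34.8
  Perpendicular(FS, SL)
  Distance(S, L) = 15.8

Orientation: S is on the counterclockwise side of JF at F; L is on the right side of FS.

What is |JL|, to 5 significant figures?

82.323

J is at the origin; JF runs at 51.6° with length 47.7, so F = 47.7·(cos 51.6°, sin 51.6°) = (29.629, 37.382). ∠JFS = 122.1°, so FS runs at 51.6° + (180° − 122.1°) = 109.50° from the x-axis; with |FS| = 34.8, S = F + 34.8·(cos 109.50°, sin 109.50°) = (18.012, 70.186). The perpendicularity gives SL at right angles to FS; with |SL| = 15.8 on the right of FS, L = S + 15.8·(0.94264, 0.33381) = (32.906, 75.460). Then |JL| = |L − J| = 82.323.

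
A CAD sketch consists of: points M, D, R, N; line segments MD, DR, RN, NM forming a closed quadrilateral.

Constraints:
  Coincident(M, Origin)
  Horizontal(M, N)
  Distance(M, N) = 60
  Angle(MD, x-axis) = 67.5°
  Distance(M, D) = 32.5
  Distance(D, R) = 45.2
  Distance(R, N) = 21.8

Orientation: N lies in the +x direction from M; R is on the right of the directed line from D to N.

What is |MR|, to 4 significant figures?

39.69

M is at the origin; MN is horizontal with |MN| = 60.0 and N in +x, so N = (60.0, 0). MD runs at 67.5° with |MD| = 32.5, so D = (12.44, 30.03). R is determined by |DR| = 45.2 and |RN| = 21.8 together: it lies at the intersection of circle(D, 45.2) and circle(N, 21.8). With |DN| = 56.25, the foot of the radical line on DN is 42.06 from D and the perpendicular offset is √(45.2² − 42.06²) = 16.55. Taking the right-of-DN solution: R = (39.17, -6.423).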